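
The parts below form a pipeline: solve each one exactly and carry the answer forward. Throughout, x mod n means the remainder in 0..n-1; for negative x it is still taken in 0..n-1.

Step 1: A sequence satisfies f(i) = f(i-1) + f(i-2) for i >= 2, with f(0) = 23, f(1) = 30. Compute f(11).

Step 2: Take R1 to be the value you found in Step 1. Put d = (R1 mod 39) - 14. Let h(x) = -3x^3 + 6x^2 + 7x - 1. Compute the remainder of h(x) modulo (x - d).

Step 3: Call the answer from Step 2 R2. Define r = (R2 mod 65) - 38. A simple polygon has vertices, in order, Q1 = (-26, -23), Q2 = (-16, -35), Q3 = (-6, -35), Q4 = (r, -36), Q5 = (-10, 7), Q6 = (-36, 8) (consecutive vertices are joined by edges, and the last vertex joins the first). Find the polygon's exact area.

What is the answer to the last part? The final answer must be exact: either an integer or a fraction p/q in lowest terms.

Step 1: f(2) = 1*(30) + 1*(23) = 53; iterating: f(2)=53, f(3)=83, f(4)=136, f(5)=219, f(6)=355, f(7)=574, f(8)=929, f(9)=1503, f(10)=2432, f(11)=3935; answer 3935
Step 2: R1 = 3935; d = 21; remainder = value at the root: -3*(21)^3 + 6*(21)^2 + 7*(21)^1 - 1 = (-27783) + (2646) + (147) + (-1) = -24991; answer -24991
Step 3: R2 = -24991; r = -4; cross terms: (-26*-35 - -16*-23)=542, (-16*-35 - -6*-35)=350, (-6*-36 - -4*-35)=76, (-4*7 - -10*-36)=-388, (-10*8 - -36*7)=172, (-36*-23 - -26*8)=1036; twice the area = |1788| = 1788; area = 894; answer 894

894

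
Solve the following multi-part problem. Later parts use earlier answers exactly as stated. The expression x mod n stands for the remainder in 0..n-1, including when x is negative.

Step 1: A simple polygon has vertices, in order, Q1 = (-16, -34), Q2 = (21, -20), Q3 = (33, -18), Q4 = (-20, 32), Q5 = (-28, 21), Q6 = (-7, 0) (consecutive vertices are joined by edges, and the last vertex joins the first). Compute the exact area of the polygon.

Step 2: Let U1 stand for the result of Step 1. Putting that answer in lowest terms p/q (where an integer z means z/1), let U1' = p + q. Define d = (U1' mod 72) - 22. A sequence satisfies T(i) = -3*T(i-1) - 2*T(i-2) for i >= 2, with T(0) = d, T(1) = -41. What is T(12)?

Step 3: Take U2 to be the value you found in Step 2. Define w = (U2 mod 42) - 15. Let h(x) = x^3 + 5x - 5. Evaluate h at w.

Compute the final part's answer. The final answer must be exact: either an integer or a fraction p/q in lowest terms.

Step 1: cross terms: (-16*-20 - 21*-34)=1034, (21*-18 - 33*-20)=282, (33*32 - -20*-18)=696, (-20*21 - -28*32)=476, (-28*0 - -7*21)=147, (-7*-34 - -16*0)=238; twice the area = |2873| = 2873; area = 2873/2; answer 2873/2
Step 2: U1 = 2873/2; threaded value p + q = 2875; d = 45; T(2) = -3*(-41) - 2*(45) = 33; iterating: T(2)=33, T(3)=-17, T(4)=-15, T(5)=79, T(6)=-207, T(7)=463, T(8)=-975, T(9)=1999, T(10)=-4047, T(11)=8143, T(12)=-16335; answer -16335
Step 3: U2 = -16335; w = -12; 1*(-12)^3 + 5*(-12)^1 - 5 = (-1728) + (-60) + (-5) = -1793; answer -1793

-1793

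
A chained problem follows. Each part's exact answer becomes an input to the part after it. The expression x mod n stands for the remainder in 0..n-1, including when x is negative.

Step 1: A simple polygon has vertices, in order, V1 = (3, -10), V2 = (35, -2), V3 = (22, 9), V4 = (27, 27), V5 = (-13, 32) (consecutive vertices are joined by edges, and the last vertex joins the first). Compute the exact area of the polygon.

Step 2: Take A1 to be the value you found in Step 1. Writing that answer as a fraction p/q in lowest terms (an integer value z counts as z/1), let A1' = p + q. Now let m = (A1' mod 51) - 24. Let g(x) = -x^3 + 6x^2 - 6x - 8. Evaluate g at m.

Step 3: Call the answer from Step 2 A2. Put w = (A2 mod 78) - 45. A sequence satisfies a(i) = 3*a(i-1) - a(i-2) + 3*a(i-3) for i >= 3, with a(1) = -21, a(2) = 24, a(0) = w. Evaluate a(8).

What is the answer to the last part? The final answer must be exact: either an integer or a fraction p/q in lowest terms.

-1995

Step 1: cross terms: (3*-2 - 35*-10)=344, (35*9 - 22*-2)=359, (22*27 - 27*9)=351, (27*32 - -13*27)=1215, (-13*-10 - 3*32)=34; twice the area = |2303| = 2303; area = 2303/2; answer 2303/2
Step 2: A1 = 2303/2; threaded value p + q = 2305; m = -14; -1*(-14)^3 + 6*(-14)^2 - 6*(-14)^1 - 8 = (2744) + (1176) + (84) + (-8) = 3996; answer 3996
Step 3: A2 = 3996; w = -27; a(3) = 3*(24) - 1*(-21) + 3*(-27) = 12; iterating: a(3)=12, a(4)=-51, a(5)=-93, a(6)=-192, a(7)=-636, a(8)=-1995; answer -1995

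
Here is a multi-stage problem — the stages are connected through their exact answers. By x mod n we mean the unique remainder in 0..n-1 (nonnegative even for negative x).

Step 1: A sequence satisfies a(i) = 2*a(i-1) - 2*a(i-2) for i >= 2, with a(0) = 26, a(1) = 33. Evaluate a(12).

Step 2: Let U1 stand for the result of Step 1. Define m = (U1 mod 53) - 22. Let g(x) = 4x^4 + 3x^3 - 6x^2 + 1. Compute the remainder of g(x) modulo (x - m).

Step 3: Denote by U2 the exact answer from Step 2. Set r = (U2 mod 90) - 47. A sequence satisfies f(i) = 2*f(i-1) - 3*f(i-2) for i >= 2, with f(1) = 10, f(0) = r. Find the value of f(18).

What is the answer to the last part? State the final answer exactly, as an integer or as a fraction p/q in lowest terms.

Step 1: a(2) = 2*(33) - 2*(26) = 14; iterating: a(2)=14, a(3)=-38, a(4)=-104, a(5)=-132, a(6)=-56, a(7)=152, a(8)=416, a(9)=528, a(10)=224, a(11)=-608, a(12)=-1664; answer -1664
Step 2: U1 = -1664; m = 10; remainder = value at the root: 4*(10)^4 + 3*(10)^3 - 6*(10)^2 + 1 = (40000) + (3000) + (-600) + (1) = 42401; answer 42401
Step 3: U2 = 42401; r = -36; f(2) = 2*(10) - 3*(-36) = 128; iterating: f(2)=128, f(3)=226, f(4)=68, f(5)=-542, f(6)=-1288, f(7)=-950, f(8)=1964, f(9)=6778, f(10)=7664, f(11)=-5006, f(12)=-33004, f(13)=-50990, f(14)=-2968, f(15)=147034, f(16)=302972, f(17)=164842, f(18)=-579232; answer -579232

-579232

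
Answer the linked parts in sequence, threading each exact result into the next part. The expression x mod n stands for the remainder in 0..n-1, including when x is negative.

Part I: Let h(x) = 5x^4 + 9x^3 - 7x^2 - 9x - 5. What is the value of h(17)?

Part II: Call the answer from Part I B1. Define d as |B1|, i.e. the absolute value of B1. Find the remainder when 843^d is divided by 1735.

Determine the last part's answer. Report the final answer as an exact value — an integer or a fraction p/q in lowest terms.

Part I: 5*(17)^4 + 9*(17)^3 - 7*(17)^2 - 9*(17)^1 - 5 = (417605) + (44217) + (-2023) + (-153) + (-5) = 459641; answer 459641
Part II: B1 = 459641; d = 459641; squarings mod 1735: 843^1=843, 843^2=1034, 843^4=396, 843^8=666, 843^16=1131, 843^32=466, 843^64=281, 843^128=886, 843^256=776, 843^512=131, 843^1024=1546, 843^2048=1021, 843^4096=1441, 843^8192=1421, 843^16384=1436, 843^32768=916, 843^65536=1051, 843^131072=1141, 843^262144=631; 843^459641 = 843^1 * 843^8 * 843^16 * 843^32 * 843^64 * 843^256 * 843^512 * 843^65536 * 843^131072 * 843^262144 = 213 (mod 1735); answer 213

213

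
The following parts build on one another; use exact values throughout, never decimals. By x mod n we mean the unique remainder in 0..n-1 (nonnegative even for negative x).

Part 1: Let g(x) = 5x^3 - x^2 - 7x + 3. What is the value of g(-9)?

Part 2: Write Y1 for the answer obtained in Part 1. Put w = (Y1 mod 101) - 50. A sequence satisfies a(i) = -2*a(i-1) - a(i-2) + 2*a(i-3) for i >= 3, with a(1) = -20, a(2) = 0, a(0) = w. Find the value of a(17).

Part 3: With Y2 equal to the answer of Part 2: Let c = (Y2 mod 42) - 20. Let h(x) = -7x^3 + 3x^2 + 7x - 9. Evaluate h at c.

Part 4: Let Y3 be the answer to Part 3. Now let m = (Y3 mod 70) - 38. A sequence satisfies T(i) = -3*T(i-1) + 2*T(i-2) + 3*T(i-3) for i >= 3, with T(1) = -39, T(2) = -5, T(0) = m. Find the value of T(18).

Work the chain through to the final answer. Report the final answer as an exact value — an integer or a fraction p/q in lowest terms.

4399794295

Part 1: 5*(-9)^3 - 1*(-9)^2 - 7*(-9)^1 + 3 = (-3645) + (-81) + (63) + (3) = -3660; answer -3660
Part 2: Y1 = -3660; w = 27; a(3) = -2*(0) - 1*(-20) + 2*(27) = 74; iterating: a(3)=74, a(4)=-188, a(5)=302, a(6)=-268, a(7)=-142, a(8)=1156, a(9)=-2706, a(10)=3972, a(11)=-2926, a(12)=-3532, a(13)=17934, a(14)=-38188, a(15)=51378, a(16)=-28700, a(17)=-70354; answer -70354
Part 3: Y2 = -70354; c = 18; -7*(18)^3 + 3*(18)^2 + 7*(18)^1 - 9 = (-40824) + (972) + (126) + (-9) = -39735; answer -39735
Part 4: Y3 = -39735; m = -13; T(3) = -3*(-5) + 2*(-39) + 3*(-13) = -102; iterating: T(3)=-102, T(4)=179, T(5)=-756, T(6)=2320, T(7)=-7935, T(8)=26177, T(9)=-87441, T(10)=290872, T(11)=-968967, T(12)=3226322, T(13)=-10744284, T(14)=35778595, T(15)=-119145387, T(16)=396760499, T(17)=-1321236486, T(18)=4399794295; answer 4399794295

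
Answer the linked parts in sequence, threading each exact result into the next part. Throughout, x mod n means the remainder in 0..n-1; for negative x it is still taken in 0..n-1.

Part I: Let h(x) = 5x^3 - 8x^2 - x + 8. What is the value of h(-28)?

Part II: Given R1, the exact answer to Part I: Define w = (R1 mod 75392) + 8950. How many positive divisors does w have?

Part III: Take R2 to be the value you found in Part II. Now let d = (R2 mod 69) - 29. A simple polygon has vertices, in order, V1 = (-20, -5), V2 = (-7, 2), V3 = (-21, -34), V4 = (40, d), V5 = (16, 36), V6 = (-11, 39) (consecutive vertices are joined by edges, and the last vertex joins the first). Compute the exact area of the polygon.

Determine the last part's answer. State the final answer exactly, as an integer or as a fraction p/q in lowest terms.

Part I: 5*(-28)^3 - 8*(-28)^2 - 1*(-28)^1 + 8 = (-109760) + (-6272) + (28) + (8) = -115996; answer -115996
Part II: R1 = -115996; w = 43738; 43738 = 2 * 19 * 1151; number of divisors = (1+1) * (1+1) * (1+1) = 8; answer 8
Part III: R2 = 8; d = -21; cross terms: (-20*2 - -7*-5)=-75, (-7*-34 - -21*2)=280, (-21*-21 - 40*-34)=1801, (40*36 - 16*-21)=1776, (16*39 - -11*36)=1020, (-11*-5 - -20*39)=835; twice the area = |5637| = 5637; area = 5637/2; answer 5637/2

5637/2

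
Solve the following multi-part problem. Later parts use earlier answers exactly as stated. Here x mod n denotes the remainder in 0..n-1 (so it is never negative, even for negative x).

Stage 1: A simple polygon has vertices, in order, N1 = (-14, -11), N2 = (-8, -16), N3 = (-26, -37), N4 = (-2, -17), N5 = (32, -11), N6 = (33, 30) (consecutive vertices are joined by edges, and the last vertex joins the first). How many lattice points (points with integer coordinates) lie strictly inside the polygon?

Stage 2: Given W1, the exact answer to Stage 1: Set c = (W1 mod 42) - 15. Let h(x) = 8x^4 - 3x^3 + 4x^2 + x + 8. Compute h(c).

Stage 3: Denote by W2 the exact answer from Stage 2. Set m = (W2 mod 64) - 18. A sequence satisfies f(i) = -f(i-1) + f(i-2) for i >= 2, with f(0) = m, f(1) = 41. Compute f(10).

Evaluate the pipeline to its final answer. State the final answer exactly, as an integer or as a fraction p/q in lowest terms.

-1575

Stage 1: cross terms: (-14*-16 - -8*-11)=136, (-8*-37 - -26*-16)=-120, (-26*-17 - -2*-37)=368, (-2*-11 - 32*-17)=566, (32*30 - 33*-11)=1323, (33*-11 - -14*30)=57; twice the area = |2330| = 2330; area = 1165; boundary points = 1 + 3 + 4 + 2 + 1 + 1 = 12; strictly interior points = area - boundary/2 + 1 = 1160; answer 1160
Stage 2: W1 = 1160; c = 11; 8*(11)^4 - 3*(11)^3 + 4*(11)^2 + 1*(11)^1 + 8 = (117128) + (-3993) + (484) + (11) + (8) = 113638; answer 113638
Stage 3: W2 = 113638; m = 20; f(2) = -1*(41) + 1*(20) = -21; iterating: f(2)=-21, f(3)=62, f(4)=-83, f(5)=145, f(6)=-228, f(7)=373, f(8)=-601, f(9)=974, f(10)=-1575; answer -1575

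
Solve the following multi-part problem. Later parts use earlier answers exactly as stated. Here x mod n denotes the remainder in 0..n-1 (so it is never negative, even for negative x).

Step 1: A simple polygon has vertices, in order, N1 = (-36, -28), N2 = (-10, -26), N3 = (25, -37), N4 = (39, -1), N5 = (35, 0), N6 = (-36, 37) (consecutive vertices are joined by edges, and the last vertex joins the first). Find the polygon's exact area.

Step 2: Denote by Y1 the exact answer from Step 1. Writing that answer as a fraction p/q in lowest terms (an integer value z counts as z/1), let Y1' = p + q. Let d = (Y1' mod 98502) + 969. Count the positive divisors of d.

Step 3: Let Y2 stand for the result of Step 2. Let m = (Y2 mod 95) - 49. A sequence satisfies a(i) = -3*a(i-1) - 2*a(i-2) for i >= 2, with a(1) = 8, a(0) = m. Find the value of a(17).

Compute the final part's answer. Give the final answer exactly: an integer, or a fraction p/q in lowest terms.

-3014602

Step 1: cross terms: (-36*-26 - -10*-28)=656, (-10*-37 - 25*-26)=1020, (25*-1 - 39*-37)=1418, (39*0 - 35*-1)=35, (35*37 - -36*0)=1295, (-36*-28 - -36*37)=2340; twice the area = |6764| = 6764; area = 3382; answer 3382
Step 2: Y1 = 3382; threaded value p + q = 3383; d = 4352; 4352 = 2^8 * 17; number of divisors = (8+1) * (1+1) = 18; answer 18
Step 3: Y2 = 18; m = -31; a(2) = -3*(8) - 2*(-31) = 38; iterating: a(2)=38, a(3)=-130, a(4)=314, a(5)=-682, a(6)=1418, a(7)=-2890, a(8)=5834, a(9)=-11722, a(10)=23498, a(11)=-47050, a(12)=94154, a(13)=-188362, a(14)=376778, a(15)=-753610, a(16)=1507274, a(17)=-3014602; answer -3014602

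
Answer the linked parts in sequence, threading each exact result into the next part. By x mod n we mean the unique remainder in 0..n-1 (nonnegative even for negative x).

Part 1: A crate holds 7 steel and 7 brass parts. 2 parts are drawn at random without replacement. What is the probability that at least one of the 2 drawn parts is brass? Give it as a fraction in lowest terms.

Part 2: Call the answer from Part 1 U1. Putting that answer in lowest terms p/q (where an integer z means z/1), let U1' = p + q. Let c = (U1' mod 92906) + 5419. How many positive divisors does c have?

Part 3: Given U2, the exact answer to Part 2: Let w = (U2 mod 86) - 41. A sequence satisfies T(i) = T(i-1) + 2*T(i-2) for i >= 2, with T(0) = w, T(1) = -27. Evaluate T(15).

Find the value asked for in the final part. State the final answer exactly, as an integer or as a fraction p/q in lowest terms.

-655347

Part 1: total draws C(14,2) = 91; complement C(7,2) = 21; favorable 91 - 21 = 70; P = 10/13; answer 10/13
Part 2: U1 = 10/13; threaded value p + q = 23; c = 5442; 5442 = 2 * 3 * 907; number of divisors = (1+1) * (1+1) * (1+1) = 8; answer 8
Part 3: U2 = 8; w = -33; T(2) = 1*(-27) + 2*(-33) = -93; iterating: T(2)=-93, T(3)=-147, T(4)=-333, T(5)=-627, T(6)=-1293, T(7)=-2547, T(8)=-5133, T(9)=-10227, T(10)=-20493, T(11)=-40947, T(12)=-81933, T(13)=-163827, T(14)=-327693, T(15)=-655347; answer -655347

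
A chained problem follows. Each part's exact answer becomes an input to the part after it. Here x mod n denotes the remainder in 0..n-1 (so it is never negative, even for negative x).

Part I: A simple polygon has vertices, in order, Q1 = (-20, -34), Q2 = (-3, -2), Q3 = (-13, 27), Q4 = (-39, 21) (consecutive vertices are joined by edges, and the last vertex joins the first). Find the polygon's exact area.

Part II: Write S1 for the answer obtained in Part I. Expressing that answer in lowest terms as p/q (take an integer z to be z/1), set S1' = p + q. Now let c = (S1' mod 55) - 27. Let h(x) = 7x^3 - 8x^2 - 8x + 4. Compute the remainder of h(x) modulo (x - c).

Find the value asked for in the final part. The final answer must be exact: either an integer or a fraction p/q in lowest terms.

Part I: cross terms: (-20*-2 - -3*-34)=-62, (-3*27 - -13*-2)=-107, (-13*21 - -39*27)=780, (-39*-34 - -20*21)=1746; twice the area = |2357| = 2357; area = 2357/2; answer 2357/2
Part II: S1 = 2357/2; threaded value p + q = 2359; c = 22; remainder = value at the root: 7*(22)^3 - 8*(22)^2 - 8*(22)^1 + 4 = (74536) + (-3872) + (-176) + (4) = 70492; answer 70492

70492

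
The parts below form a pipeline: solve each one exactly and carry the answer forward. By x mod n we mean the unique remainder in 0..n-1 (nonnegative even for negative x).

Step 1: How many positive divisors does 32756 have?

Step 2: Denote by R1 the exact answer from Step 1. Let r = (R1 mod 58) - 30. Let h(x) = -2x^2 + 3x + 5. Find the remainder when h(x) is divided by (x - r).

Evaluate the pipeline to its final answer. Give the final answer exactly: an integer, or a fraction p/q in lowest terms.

-697

Step 1: 32756 = 2^2 * 19 * 431; number of divisors = (2+1) * (1+1) * (1+1) = 12; answer 12
Step 2: R1 = 12; r = -18; remainder = value at the root: -2*(-18)^2 + 3*(-18)^1 + 5 = (-648) + (-54) + (5) = -697; answer -697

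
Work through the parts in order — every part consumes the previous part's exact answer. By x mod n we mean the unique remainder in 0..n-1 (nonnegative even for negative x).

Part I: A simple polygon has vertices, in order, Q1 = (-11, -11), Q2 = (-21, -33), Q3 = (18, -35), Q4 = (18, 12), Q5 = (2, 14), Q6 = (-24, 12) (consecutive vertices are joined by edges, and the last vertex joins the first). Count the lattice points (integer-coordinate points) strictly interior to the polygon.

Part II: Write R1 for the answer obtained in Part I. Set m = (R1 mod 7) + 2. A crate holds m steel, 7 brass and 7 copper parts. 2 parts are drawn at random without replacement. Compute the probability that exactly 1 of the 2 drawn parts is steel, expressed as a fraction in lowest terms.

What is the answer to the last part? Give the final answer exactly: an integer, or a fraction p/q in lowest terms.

Part I: cross terms: (-11*-33 - -21*-11)=132, (-21*-35 - 18*-33)=1329, (18*12 - 18*-35)=846, (18*14 - 2*12)=228, (2*12 - -24*14)=360, (-24*-11 - -11*12)=396; twice the area = |3291| = 3291; area = 3291/2; boundary points = 2 + 1 + 47 + 2 + 2 + 1 = 55; strictly interior points = area - boundary/2 + 1 = 1619; answer 1619
Part II: R1 = 1619; m = 4; total draws C(18,2) = 153; favorable C(4,1)*C(14,1) = 56; P = 56/153; answer 56/153

56/153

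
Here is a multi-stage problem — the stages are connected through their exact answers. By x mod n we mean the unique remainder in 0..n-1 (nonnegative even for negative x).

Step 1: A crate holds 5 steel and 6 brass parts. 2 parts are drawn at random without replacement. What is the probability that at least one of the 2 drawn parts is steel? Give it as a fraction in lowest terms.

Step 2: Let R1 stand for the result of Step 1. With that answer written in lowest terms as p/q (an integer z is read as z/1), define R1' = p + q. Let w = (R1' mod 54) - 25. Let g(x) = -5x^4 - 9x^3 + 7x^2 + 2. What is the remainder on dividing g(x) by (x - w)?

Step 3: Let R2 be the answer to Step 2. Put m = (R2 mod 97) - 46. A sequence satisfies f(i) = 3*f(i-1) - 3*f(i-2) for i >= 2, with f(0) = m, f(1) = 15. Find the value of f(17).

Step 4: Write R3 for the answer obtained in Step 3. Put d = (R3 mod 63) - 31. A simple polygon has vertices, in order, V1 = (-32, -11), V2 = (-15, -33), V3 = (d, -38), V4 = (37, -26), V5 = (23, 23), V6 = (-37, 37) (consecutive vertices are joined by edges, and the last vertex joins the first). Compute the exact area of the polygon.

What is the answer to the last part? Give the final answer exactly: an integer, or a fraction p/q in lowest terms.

Step 1: total draws C(11,2) = 55; complement C(6,2) = 15; favorable 55 - 15 = 40; P = 8/11; answer 8/11
Step 2: R1 = 8/11; threaded value p + q = 19; w = -6; remainder = value at the root: -5*(-6)^4 - 9*(-6)^3 + 7*(-6)^2 + 2 = (-6480) + (1944) + (252) + (2) = -4282; answer -4282
Step 3: R2 = -4282; m = 37; f(2) = 3*(15) - 3*(37) = -66; iterating: f(2)=-66, f(3)=-243, f(4)=-531, f(5)=-864, f(6)=-999, f(7)=-405, f(8)=1782, f(9)=6561, f(10)=14337, f(11)=23328, f(12)=26973, f(13)=10935, f(14)=-48114, f(15)=-177147, f(16)=-387099, f(17)=-629856; answer -629856
Step 4: R3 = -629856; d = -13; cross terms: (-32*-33 - -15*-11)=891, (-15*-38 - -13*-33)=141, (-13*-26 - 37*-38)=1744, (37*23 - 23*-26)=1449, (23*37 - -37*23)=1702, (-37*-11 - -32*37)=1591; twice the area = |7518| = 7518; area = 3759; answer 3759

3759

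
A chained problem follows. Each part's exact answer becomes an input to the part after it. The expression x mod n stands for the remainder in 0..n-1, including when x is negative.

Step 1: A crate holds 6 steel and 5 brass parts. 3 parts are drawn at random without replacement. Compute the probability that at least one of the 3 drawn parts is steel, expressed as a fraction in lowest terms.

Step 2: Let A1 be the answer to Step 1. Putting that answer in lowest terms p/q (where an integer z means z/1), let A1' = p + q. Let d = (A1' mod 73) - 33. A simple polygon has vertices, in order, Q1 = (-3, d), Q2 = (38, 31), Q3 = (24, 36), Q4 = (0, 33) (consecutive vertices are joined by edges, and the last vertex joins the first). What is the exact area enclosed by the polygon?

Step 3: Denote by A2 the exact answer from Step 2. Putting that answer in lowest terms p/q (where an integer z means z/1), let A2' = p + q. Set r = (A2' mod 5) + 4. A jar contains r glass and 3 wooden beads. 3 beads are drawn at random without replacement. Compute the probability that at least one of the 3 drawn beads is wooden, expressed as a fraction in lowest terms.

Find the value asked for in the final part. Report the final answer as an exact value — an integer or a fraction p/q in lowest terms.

17/24

Step 1: total draws C(11,3) = 165; complement C(5,3) = 10; favorable 165 - 10 = 155; P = 31/33; answer 31/33
Step 2: A1 = 31/33; threaded value p + q = 64; d = 31; cross terms: (-3*31 - 38*31)=-1271, (38*36 - 24*31)=624, (24*33 - 0*36)=792, (0*31 - -3*33)=99; twice the area = |244| = 244; area = 122; answer 122
Step 3: A2 = 122; threaded value p + q = 123; r = 7; total draws C(10,3) = 120; complement C(7,3) = 35; favorable 120 - 35 = 85; P = 17/24; answer 17/24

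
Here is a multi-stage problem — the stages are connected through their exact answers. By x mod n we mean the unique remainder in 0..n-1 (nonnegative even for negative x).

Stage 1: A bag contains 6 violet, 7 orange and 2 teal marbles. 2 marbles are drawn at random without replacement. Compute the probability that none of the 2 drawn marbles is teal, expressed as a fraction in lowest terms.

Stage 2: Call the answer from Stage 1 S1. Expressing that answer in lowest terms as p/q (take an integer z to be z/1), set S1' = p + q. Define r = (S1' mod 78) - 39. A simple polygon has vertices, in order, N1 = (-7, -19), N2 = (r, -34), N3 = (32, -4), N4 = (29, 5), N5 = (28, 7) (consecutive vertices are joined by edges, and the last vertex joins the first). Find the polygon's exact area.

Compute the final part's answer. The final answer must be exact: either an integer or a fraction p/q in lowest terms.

Stage 1: total draws C(15,2) = 105; favorable C(13,2) = 78; P = 26/35; answer 26/35
Stage 2: S1 = 26/35; threaded value p + q = 61; r = 22; cross terms: (-7*-34 - 22*-19)=656, (22*-4 - 32*-34)=1000, (32*5 - 29*-4)=276, (29*7 - 28*5)=63, (28*-19 - -7*7)=-483; twice the area = |1512| = 1512; area = 756; answer 756

756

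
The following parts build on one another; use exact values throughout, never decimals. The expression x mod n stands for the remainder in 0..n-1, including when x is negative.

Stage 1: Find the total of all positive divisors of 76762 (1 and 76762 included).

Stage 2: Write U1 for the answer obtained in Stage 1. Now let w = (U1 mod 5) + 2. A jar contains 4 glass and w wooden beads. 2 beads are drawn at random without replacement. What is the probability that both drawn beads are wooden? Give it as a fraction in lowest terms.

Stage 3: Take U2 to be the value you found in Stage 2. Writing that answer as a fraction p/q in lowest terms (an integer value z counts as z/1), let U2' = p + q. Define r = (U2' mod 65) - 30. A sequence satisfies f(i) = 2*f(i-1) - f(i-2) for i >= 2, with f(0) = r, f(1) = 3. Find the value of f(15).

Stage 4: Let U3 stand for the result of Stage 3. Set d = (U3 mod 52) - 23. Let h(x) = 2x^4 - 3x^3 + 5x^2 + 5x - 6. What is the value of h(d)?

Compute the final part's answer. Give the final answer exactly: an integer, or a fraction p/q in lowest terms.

Stage 1: 76762 = 2 * 7 * 5483; sigma = (1 + 2) * (1 + 7) * (1 + 5483) = 3 * 8 * 5484 = 131616; answer 131616
Stage 2: U1 = 131616; w = 3; total draws C(7,2) = 21; favorable C(3,2) = 3; P = 1/7; answer 1/7
Stage 3: U2 = 1/7; threaded value p + q = 8; r = -22; f(2) = 2*(3) - 1*(-22) = 28; iterating: f(2)=28, f(3)=53, f(4)=78, f(5)=103, f(6)=128, f(7)=153, f(8)=178, f(9)=203, f(10)=228, f(11)=253, f(12)=278, f(13)=303, f(14)=328, f(15)=353; answer 353
Stage 4: U3 = 353; d = 18; 2*(18)^4 - 3*(18)^3 + 5*(18)^2 + 5*(18)^1 - 6 = (209952) + (-17496) + (1620) + (90) + (-6) = 194160; answer 194160

194160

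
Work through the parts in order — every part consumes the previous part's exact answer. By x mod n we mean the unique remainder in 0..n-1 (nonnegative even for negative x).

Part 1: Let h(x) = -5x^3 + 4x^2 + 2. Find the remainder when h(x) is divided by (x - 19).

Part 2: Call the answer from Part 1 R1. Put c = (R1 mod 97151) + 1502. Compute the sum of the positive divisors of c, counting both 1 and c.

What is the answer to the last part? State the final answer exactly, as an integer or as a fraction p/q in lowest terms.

115164

Part 1: remainder = value at the root: -5*(19)^3 + 4*(19)^2 + 2 = (-34295) + (1444) + (2) = -32849; answer -32849
Part 2: R1 = -32849; c = 65804; 65804 = 2^2 * 16451; sigma = (1 + 2 + 4) * (1 + 16451) = 7 * 16452 = 115164; answer 115164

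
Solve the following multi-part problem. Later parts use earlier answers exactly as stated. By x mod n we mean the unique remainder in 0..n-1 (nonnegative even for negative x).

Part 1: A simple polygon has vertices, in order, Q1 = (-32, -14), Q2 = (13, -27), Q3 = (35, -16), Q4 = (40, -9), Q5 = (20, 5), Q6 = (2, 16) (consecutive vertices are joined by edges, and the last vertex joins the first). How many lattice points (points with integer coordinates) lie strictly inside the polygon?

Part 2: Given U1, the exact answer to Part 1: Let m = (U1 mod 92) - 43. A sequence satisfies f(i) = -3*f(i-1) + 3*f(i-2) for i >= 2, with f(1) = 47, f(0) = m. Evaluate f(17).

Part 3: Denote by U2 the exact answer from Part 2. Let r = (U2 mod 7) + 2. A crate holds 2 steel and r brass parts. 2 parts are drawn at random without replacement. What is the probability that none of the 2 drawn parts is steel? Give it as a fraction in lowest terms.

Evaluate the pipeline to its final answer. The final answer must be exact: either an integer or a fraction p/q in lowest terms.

Part 1: cross terms: (-32*-27 - 13*-14)=1046, (13*-16 - 35*-27)=737, (35*-9 - 40*-16)=325, (40*5 - 20*-9)=380, (20*16 - 2*5)=310, (2*-14 - -32*16)=484; twice the area = |3282| = 3282; area = 1641; boundary points = 1 + 11 + 1 + 2 + 1 + 2 = 18; strictly interior points = area - boundary/2 + 1 = 1633; answer 1633
Part 2: U1 = 1633; m = 26; f(2) = -3*(47) + 3*(26) = -63; iterating: f(2)=-63, f(3)=330, f(4)=-1179, f(5)=4527, f(6)=-17118, f(7)=64935, f(8)=-246159, f(9)=933282, f(10)=-3538323, f(11)=13414815, f(12)=-50859414, f(13)=192822687, f(14)=-731046303, f(15)=2771606970, f(16)=-10507959819, f(17)=39838700367; answer 39838700367
Part 3: U2 = 39838700367; r = 6; total draws C(8,2) = 28; favorable C(6,2) = 15; P = 15/28; answer 15/28

15/28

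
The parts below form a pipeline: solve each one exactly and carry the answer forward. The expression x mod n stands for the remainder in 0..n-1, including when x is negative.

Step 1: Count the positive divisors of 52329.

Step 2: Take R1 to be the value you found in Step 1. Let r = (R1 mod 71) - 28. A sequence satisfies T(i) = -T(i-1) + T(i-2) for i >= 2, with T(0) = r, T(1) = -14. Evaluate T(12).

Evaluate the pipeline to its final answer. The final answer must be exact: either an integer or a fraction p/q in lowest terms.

-120

Step 1: 52329 = 3 * 17443; number of divisors = (1+1) * (1+1) = 4; answer 4
Step 2: R1 = 4; r = -24; T(2) = -1*(-14) + 1*(-24) = -10; iterating: T(2)=-10, T(3)=-4, T(4)=-6, T(5)=2, T(6)=-8, T(7)=10, T(8)=-18, T(9)=28, T(10)=-46, T(11)=74, T(12)=-120; answer -120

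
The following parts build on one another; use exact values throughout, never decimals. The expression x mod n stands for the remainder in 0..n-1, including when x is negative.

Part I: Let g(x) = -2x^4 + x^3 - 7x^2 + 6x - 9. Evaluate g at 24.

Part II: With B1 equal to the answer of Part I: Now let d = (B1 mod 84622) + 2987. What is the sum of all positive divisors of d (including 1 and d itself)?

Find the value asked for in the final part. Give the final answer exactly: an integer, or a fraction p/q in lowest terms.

42588

Part I: -2*(24)^4 + 1*(24)^3 - 7*(24)^2 + 6*(24)^1 - 9 = (-663552) + (13824) + (-4032) + (144) + (-9) = -653625; answer -653625
Part II: B1 = -653625; d = 26338; 26338 = 2 * 13 * 1013; sigma = (1 + 2) * (1 + 13) * (1 + 1013) = 3 * 14 * 1014 = 42588; answer 42588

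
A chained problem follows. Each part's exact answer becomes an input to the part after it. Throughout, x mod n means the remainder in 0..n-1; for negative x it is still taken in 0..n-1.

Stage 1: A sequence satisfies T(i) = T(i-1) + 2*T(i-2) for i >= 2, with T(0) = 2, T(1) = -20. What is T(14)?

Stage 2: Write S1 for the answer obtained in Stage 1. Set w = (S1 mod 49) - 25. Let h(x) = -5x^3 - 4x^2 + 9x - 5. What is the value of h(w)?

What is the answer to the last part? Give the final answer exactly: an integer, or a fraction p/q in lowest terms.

-54983

Stage 1: T(2) = 1*(-20) + 2*(2) = -16; iterating: T(2)=-16, T(3)=-56, T(4)=-88, T(5)=-200, T(6)=-376, T(7)=-776, T(8)=-1528, T(9)=-3080, T(10)=-6136, T(11)=-12296, T(12)=-24568, T(13)=-49160, T(14)=-98296; answer -98296
Stage 2: S1 = -98296; w = 22; -5*(22)^3 - 4*(22)^2 + 9*(22)^1 - 5 = (-53240) + (-1936) + (198) + (-5) = -54983; answer -54983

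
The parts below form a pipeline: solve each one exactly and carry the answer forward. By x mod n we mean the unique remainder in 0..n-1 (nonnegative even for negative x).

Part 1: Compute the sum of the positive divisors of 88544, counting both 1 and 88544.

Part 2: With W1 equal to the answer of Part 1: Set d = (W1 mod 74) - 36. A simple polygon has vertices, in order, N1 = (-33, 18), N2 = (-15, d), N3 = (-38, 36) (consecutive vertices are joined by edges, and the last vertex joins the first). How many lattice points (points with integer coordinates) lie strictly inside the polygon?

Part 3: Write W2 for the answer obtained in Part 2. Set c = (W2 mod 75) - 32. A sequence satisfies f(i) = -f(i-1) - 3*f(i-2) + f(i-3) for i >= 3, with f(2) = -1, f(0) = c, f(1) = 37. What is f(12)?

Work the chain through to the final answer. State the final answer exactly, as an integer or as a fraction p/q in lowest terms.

-12093

Part 1: 88544 = 2^5 * 2767; sigma = (1 + 2 + 4 + 8 + 16 + 32) * (1 + 2767) = 63 * 2768 = 174384; answer 174384
Part 2: W1 = 174384; d = 4; cross terms: (-33*4 - -15*18)=138, (-15*36 - -38*4)=-388, (-38*18 - -33*36)=504; twice the area = |254| = 254; area = 127; boundary points = 2 + 1 + 1 = 4; strictly interior points = area - boundary/2 + 1 = 126; answer 126
Part 3: W2 = 126; c = 19; f(3) = -1*(-1) - 3*(37) + 1*(19) = -91; iterating: f(3)=-91, f(4)=131, f(5)=141, f(6)=-625, f(7)=333, f(8)=1683, f(9)=-3307, f(10)=-1409, f(11)=13013, f(12)=-12093; answer -12093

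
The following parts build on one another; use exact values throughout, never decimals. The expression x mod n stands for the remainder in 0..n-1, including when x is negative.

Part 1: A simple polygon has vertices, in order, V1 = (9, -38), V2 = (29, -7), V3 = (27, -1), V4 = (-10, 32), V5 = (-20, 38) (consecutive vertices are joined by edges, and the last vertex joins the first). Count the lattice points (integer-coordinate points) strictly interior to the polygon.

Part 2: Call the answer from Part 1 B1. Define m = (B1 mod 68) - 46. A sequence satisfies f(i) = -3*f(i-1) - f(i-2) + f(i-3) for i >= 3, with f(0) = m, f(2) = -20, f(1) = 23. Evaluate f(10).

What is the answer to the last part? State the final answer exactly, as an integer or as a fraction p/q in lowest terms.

18940

Part 1: cross terms: (9*-7 - 29*-38)=1039, (29*-1 - 27*-7)=160, (27*32 - -10*-1)=854, (-10*38 - -20*32)=260, (-20*-38 - 9*38)=418; twice the area = |2731| = 2731; area = 2731/2; boundary points = 1 + 2 + 1 + 2 + 1 = 7; strictly interior points = area - boundary/2 + 1 = 1363; answer 1363
Part 2: B1 = 1363; m = -43; f(3) = -3*(-20) - 1*(23) + 1*(-43) = -6; iterating: f(3)=-6, f(4)=61, f(5)=-197, f(6)=524, f(7)=-1314, f(8)=3221, f(9)=-7825, f(10)=18940; answer 18940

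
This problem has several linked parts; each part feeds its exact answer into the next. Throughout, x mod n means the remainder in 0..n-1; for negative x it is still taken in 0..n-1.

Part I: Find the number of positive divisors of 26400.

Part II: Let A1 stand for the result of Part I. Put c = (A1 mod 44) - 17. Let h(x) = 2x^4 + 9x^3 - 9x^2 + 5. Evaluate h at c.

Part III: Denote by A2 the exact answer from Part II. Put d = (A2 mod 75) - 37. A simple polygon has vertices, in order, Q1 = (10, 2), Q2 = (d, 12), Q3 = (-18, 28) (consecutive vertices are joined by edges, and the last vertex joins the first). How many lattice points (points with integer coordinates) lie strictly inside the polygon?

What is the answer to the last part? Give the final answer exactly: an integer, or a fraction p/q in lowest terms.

Part I: 26400 = 2^5 * 3 * 5^2 * 11; number of divisors = (5+1) * (1+1) * (2+1) * (1+1) = 72; answer 72
Part II: A1 = 72; c = 11; 2*(11)^4 + 9*(11)^3 - 9*(11)^2 + 5 = (29282) + (11979) + (-1089) + (5) = 40177; answer 40177
Part III: A2 = 40177; d = 15; cross terms: (10*12 - 15*2)=90, (15*28 - -18*12)=636, (-18*2 - 10*28)=-316; twice the area = |410| = 410; area = 205; boundary points = 5 + 1 + 2 = 8; strictly interior points = area - boundary/2 + 1 = 202; answer 202

202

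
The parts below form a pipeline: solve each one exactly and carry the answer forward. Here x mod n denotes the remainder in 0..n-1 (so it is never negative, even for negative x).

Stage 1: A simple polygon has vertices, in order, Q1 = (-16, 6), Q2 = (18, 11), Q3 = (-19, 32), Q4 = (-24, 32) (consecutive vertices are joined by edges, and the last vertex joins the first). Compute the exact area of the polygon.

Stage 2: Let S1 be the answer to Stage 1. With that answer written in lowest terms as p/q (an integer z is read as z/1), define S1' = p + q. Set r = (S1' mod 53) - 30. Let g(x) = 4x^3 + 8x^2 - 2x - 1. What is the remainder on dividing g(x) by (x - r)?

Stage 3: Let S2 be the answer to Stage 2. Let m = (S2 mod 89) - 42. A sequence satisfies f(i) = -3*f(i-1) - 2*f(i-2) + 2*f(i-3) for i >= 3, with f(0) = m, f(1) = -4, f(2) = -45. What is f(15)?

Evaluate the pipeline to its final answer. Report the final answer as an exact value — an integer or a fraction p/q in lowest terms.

Stage 1: cross terms: (-16*11 - 18*6)=-284, (18*32 - -19*11)=785, (-19*32 - -24*32)=160, (-24*6 - -16*32)=368; twice the area = |1029| = 1029; area = 1029/2; answer 1029/2
Stage 2: S1 = 1029/2; threaded value p + q = 1031; r = -6; remainder = value at the root: 4*(-6)^3 + 8*(-6)^2 - 2*(-6)^1 - 1 = (-864) + (288) + (12) + (-1) = -565; answer -565
Stage 3: S2 = -565; m = 16; f(3) = -3*(-45) - 2*(-4) + 2*(16) = 175; iterating: f(3)=175, f(4)=-443, f(5)=889, f(6)=-1431, f(7)=1629, f(8)=-247, f(9)=-5379, f(10)=19889, f(11)=-49403, f(12)=97673, f(13)=-154435, f(14)=169153, f(15)=-3243; answer -3243

-3243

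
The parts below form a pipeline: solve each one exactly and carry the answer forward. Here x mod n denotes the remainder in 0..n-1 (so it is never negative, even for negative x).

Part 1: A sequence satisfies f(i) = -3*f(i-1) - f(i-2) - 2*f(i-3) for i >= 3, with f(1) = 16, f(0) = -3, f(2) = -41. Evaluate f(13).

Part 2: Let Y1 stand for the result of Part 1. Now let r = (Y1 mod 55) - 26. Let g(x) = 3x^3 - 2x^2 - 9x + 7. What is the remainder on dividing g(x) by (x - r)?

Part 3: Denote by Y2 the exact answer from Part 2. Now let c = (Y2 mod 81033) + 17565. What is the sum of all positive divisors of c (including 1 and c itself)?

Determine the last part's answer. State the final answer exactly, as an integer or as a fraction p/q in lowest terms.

90108

Part 1: f(3) = -3*(-41) - 1*(16) - 2*(-3) = 113; iterating: f(3)=113, f(4)=-330, f(5)=959, f(6)=-2773, f(7)=8020, f(8)=-23205, f(9)=67141, f(10)=-194258, f(11)=562043, f(12)=-1626153, f(13)=4704932; answer 4704932
Part 2: Y1 = 4704932; r = -14; remainder = value at the root: 3*(-14)^3 - 2*(-14)^2 - 9*(-14)^1 + 7 = (-8232) + (-392) + (126) + (7) = -8491; answer -8491
Part 3: Y2 = -8491; c = 90107; 90107 is prime, so its only divisors are 1 and 90107; sigma = 1 + 90107 = 90108; answer 90108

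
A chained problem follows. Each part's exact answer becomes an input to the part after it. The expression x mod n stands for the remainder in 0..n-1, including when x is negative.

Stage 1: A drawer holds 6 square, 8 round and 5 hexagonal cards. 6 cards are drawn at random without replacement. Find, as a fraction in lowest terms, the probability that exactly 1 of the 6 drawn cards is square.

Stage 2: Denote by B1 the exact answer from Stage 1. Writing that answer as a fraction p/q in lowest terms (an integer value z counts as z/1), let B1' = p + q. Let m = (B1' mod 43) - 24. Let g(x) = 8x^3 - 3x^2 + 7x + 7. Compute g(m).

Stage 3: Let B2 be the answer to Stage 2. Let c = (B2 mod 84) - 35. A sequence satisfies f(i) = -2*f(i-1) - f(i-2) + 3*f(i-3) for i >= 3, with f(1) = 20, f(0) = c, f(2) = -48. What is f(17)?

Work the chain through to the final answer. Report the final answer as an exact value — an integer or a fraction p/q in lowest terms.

-34404

Stage 1: total draws C(19,6) = 27132; favorable C(6,1)*C(13,5) = 7722; P = 1287/4522; answer 1287/4522
Stage 2: B1 = 1287/4522; threaded value p + q = 5809; m = -20; 8*(-20)^3 - 3*(-20)^2 + 7*(-20)^1 + 7 = (-64000) + (-1200) + (-140) + (7) = -65333; answer -65333
Stage 3: B2 = -65333; c = -16; f(3) = -2*(-48) - 1*(20) + 3*(-16) = 28; iterating: f(3)=28, f(4)=52, f(5)=-276, f(6)=584, f(7)=-736, f(8)=60, f(9)=2368, f(10)=-7004, f(11)=11820, f(12)=-9532, f(13)=-13768, f(14)=72528, f(15)=-159884, f(16)=205936, f(17)=-34404; answer -34404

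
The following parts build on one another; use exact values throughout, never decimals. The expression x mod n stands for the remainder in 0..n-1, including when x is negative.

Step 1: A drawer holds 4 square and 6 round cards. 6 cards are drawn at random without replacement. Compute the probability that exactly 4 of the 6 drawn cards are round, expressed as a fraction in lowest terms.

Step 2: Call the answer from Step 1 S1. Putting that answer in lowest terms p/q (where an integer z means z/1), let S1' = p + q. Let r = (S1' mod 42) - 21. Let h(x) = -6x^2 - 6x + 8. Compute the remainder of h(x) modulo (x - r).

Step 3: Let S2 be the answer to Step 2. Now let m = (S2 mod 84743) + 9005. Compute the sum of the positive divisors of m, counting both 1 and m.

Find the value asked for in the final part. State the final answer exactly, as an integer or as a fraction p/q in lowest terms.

259200

Step 1: total draws C(10,6) = 210; favorable C(6,4)*C(4,2) = 90; P = 3/7; answer 3/7
Step 2: S1 = 3/7; threaded value p + q = 10; r = -11; remainder = value at the root: -6*(-11)^2 - 6*(-11)^1 + 8 = (-726) + (66) + (8) = -652; answer -652
Step 3: S2 = -652; m = 93096; 93096 = 2^3 * 3^3 * 431; sigma = (1 + 2 + 4 + 8) * (1 + 3 + 9 + 27) * (1 + 431) = 15 * 40 * 432 = 259200; answer 259200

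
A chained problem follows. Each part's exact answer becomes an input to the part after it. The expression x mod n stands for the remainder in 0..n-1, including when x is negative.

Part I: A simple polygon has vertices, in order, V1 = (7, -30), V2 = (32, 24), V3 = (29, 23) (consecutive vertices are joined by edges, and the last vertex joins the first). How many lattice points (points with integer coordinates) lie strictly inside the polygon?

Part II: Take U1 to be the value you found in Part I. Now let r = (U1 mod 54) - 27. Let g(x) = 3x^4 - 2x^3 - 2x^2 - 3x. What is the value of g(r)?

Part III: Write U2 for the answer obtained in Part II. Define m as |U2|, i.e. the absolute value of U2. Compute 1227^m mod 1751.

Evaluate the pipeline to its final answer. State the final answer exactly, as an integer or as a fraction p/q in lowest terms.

Part I: cross terms: (7*24 - 32*-30)=1128, (32*23 - 29*24)=40, (29*-30 - 7*23)=-1031; twice the area = |137| = 137; area = 137/2; boundary points = 1 + 1 + 1 = 3; strictly interior points = area - boundary/2 + 1 = 68; answer 68
Part II: U1 = 68; r = -13; 3*(-13)^4 - 2*(-13)^3 - 2*(-13)^2 - 3*(-13)^1 = (85683) + (4394) + (-338) + (39) = 89778; answer 89778
Part III: U2 = 89778; m = 89778; squarings mod 1751: 1227^1=1227, 1227^2=1420, 1227^4=999, 1227^8=1682, 1227^16=1259, 1227^32=426, 1227^64=1123, 1227^128=409, 1227^256=936, 1227^512=596, 1227^1024=1514, 1227^2048=137, 1227^4096=1259, 1227^8192=426, 1227^16384=1123, 1227^32768=409, 1227^65536=936; 1227^89778 = 1227^2 * 1227^16 * 1227^32 * 1227^128 * 1227^512 * 1227^1024 * 1227^2048 * 1227^4096 * 1227^16384 * 1227^65536 = 9 (mod 1751); answer 9

9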